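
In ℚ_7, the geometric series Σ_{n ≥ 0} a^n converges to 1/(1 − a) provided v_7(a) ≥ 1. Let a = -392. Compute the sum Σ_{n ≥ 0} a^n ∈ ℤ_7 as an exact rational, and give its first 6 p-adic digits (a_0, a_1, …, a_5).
Σ a^n = 1/(1 − a) = 1/393;  first 6 digits = (1, 0, 6, 5, 0, 2)

v_7(a) = 2 ≥ 1, so the series converges in ℤ_7 to 1/(1 − a) = 1/(1 − (-392)) = 1/393. Expand this rational in ℤ_7: compute digits iteratively via d_i = x_i mod 7, x_{i+1} = (x_i − d_i)/7. The first 6 digits are (1, 0, 6, 5, 0, 2).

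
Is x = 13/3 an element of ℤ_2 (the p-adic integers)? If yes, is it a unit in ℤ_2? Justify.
x ∈ ℤ_2^× (unit); v_2(x) = 0

ℤ_2 = {x ∈ ℚ_2 : v_2(x) ≥ 0} and ℤ_2^× = {x ∈ ℤ_2 : v_2(x) = 0}. Here v_2(13/3) = v_2(num) − v_2(den) = 0; compare against these criteria.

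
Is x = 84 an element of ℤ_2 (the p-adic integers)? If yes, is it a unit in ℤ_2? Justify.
x ∈ ℤ_2 but not a unit; v_2(x) = 2 > 0

ℤ_2 = {x ∈ ℚ_2 : v_2(x) ≥ 0} and ℤ_2^× = {x ∈ ℤ_2 : v_2(x) = 0}. Here v_2(84) = v_2(num) − v_2(den) = 2; compare against these criteria.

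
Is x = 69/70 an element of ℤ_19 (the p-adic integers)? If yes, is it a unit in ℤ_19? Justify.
x ∈ ℤ_19^× (unit); v_19(x) = 0

ℤ_19 = {x ∈ ℚ_19 : v_19(x) ≥ 0} and ℤ_19^× = {x ∈ ℤ_19 : v_19(x) = 0}. Here v_19(69/70) = v_19(num) − v_19(den) = 0; compare against these criteria.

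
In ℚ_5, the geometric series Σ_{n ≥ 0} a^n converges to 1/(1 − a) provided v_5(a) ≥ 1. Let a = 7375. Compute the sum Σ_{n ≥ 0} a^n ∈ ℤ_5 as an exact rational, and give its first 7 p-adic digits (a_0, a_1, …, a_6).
Σ a^n = 1/(1 − a) = -1/7374;  first 7 digits = (1, 0, 0, 4, 1, 2, 1)

v_5(a) = 3 ≥ 1, so the series converges in ℤ_5 to 1/(1 − a) = 1/(1 − 7375) = -1/7374. Expand this rational in ℤ_5: compute digits iteratively via d_i = x_i mod 5, x_{i+1} = (x_i − d_i)/5. The first 7 digits are (1, 0, 0, 4, 1, 2, 1).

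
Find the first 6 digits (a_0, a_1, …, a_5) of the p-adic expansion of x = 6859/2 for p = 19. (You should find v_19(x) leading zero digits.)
(a_0, …, a_5) = (0, 0, 0, 10, 9, 9)

v_19(6859/2) = 3, so a_0 = ... = a_2 = 0. Factor out: x = 19^3 · u with u = 1/2 a unit in ℤ_19. Expand u iteratively via a_{v+i} = u_i mod 19, u_{i+1} = (u_i − a_{v+i})/19:
  u_0 = 1/2;  a_3 = 10;  u_1 = (u_0 − 10)/19 = -1/2
  u_1 = -1/2;  a_4 = 9;  u_2 = (u_1 − 9)/19 = -1/2
  u_2 = -1/2;  a_5 = 9;  u_3 = (u_2 − 9)/19 = -1/2
Digits: (0, 0, 0, 10, 9, 9).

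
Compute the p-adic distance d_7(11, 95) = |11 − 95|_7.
d_7(11, 95) = 1/7

Step 1 — x − y = 11 − 95 = -84. Step 2 — v_7(-84) = 1 (factor: -84 = −(7^1 · 12); the sign does not affect v_p). Step 3 — |x − y|_7 = 7^{-1} = 1/7.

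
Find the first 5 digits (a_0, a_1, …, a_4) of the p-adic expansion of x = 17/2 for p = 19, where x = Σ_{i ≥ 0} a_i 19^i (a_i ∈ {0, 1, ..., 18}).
(a_0, …, a_4) = (18, 9, 9, 9, 9)

v_19(17/2) = 0 (numerator and denominator both coprime to 19), so x ∈ ℤ_19^×. Compute digits iteratively via a_i = x_i mod 19, x_{i+1} = (x_i − a_i)/19, with x_0 = x:
  x_0 = 17/2;  a_0 = 18;  x_1 = (x_0 − 18)/19 = -1/2
  x_1 = -1/2;  a_1 = 9;  x_2 = (x_1 − 9)/19 = -1/2
  x_2 = -1/2;  a_2 = 9;  x_3 = (x_2 − 9)/19 = -1/2
  x_3 = -1/2;  a_3 = 9;  x_4 = (x_3 − 9)/19 = -1/2
  x_4 = -1/2;  a_4 = 9;  x_5 = (x_4 − 9)/19 = -1/2
Digits: (18, 9, 9, 9, 9).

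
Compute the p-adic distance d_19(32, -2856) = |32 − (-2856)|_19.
d_19(32, -2856) = 1/361

Step 1 — x − y = 32 − (-2856) = 2888. Step 2 — v_19(2888) = 2 (factor: 2888 = (19^2 · 8); the sign does not affect v_p). Step 3 — |x − y|_19 = 19^{-2} = 1/361.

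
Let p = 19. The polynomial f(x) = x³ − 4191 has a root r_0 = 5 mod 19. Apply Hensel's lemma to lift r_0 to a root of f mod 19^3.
r_2 = 632 (mod 6859)

Hensel: r_{i+1} = r_i − f(r_i)/f′(r_i) mod 19^{i+2}, where f′(x) = 3x². Iterate:
  r_0 = 5 (mod 19)
  r_1 = 271 (mod 361)
  r_2 = 632 (mod 6859)
Final: r = 632 with f(r) ≡ 0 mod 19^3.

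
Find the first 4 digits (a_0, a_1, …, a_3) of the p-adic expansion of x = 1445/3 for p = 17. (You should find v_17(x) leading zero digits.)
(a_0, …, a_3) = (0, 0, 13, 5)

v_17(1445/3) = 2, so a_0 = ... = a_1 = 0. Factor out: x = 17^2 · u with u = 5/3 a unit in ℤ_17. Expand u iteratively via a_{v+i} = u_i mod 17, u_{i+1} = (u_i − a_{v+i})/17:
  u_0 = 5/3;  a_2 = 13;  u_1 = (u_0 − 13)/17 = -2/3
  u_1 = -2/3;  a_3 = 5;  u_2 = (u_1 − 5)/17 = -1/3
Digits: (0, 0, 13, 5).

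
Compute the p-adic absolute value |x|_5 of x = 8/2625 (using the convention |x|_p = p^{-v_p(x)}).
|8/2625|_5 = 125

Step 1 — compute v_5(x) by factoring powers of 5 out of the numerator and denominator: v_5(8/2625) = -3. Step 2 — apply |x|_p = p^{-v_p(x)} = 5^{3} = 125.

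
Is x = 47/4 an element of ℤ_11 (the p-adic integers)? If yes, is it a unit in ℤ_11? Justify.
x ∈ ℤ_11^× (unit); v_11(x) = 0

ℤ_11 = {x ∈ ℚ_11 : v_11(x) ≥ 0} and ℤ_11^× = {x ∈ ℤ_11 : v_11(x) = 0}. Here v_11(47/4) = v_11(num) − v_11(den) = 0; compare against these criteria.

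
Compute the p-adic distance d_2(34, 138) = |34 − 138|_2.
d_2(34, 138) = 1/8

Step 1 — x − y = 34 − 138 = -104. Step 2 — v_2(-104) = 3 (factor: -104 = −(2^3 · 13); the sign does not affect v_p). Step 3 — |x − y|_2 = 2^{-3} = 1/8.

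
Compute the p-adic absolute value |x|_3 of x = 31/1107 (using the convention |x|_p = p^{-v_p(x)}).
|31/1107|_3 = 27

Step 1 — compute v_3(x) by factoring powers of 3 out of the numerator and denominator: v_3(31/1107) = -3. Step 2 — apply |x|_p = p^{-v_p(x)} = 3^{3} = 27.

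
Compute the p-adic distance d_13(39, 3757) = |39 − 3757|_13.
d_13(39, 3757) = 1/169

Step 1 — x − y = 39 − 3757 = -3718. Step 2 — v_13(-3718) = 2 (factor: -3718 = −(13^2 · 22); the sign does not affect v_p). Step 3 — |x − y|_13 = 13^{-2} = 1/169.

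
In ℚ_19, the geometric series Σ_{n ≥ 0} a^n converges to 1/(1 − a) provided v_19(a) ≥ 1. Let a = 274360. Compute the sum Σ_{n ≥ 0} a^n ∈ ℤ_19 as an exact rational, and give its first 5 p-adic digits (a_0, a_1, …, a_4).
Σ a^n = 1/(1 − a) = -1/274359;  first 5 digits = (1, 0, 0, 2, 2)

v_19(a) = 3 ≥ 1, so the series converges in ℤ_19 to 1/(1 − a) = 1/(1 − 274360) = -1/274359. Expand this rational in ℤ_19: compute digits iteratively via d_i = x_i mod 19, x_{i+1} = (x_i − d_i)/19. The first 5 digits are (1, 0, 0, 2, 2).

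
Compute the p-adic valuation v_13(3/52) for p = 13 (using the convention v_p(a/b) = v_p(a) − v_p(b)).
v_13(3/52) = -1

Factor powers of 13 from the numerator and denominator of the reduced fraction: 3 = 13^0 · 3 and 52 = 13^1 · 4. Apply v_p(a/b) = v_p(a) − v_p(b): v_13(3/52) = 0 − 1 = -1.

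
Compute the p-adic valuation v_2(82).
v_2(82) = 1

v_2(n) is the largest exponent k such that 2^k divides n. Factor out: 82 = 2^1 · 41. (Sign doesn't affect v_p.) So v_2(82) = 1.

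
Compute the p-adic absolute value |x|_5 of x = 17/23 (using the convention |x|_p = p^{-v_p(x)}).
|17/23|_5 = 1

Step 1 — compute v_5(x) by factoring powers of 5 out of the numerator and denominator: v_5(17/23) = 0. Step 2 — apply |x|_p = p^{-v_p(x)} = 5^{0} = 1.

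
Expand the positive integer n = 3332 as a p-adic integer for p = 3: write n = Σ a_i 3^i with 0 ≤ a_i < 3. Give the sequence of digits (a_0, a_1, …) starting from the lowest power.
(a_0, a_1, …) = (2, 0, 1, 0, 2, 1, 1, 1)

Repeated division by 3 gives the digits low-to-high: 3332 = 2 + 1·3^2 + 2·3^4 + 1·3^5 + 1·3^6 + 1·3^7. Digit sequence: (2, 0, 1, 0, 2, 1, 1, 1).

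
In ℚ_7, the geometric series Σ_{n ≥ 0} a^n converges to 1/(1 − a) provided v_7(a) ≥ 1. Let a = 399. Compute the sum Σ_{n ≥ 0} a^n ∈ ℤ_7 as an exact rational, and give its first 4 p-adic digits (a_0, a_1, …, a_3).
Σ a^n = 1/(1 − a) = -1/398;  first 4 digits = (1, 1, 2, 4)

v_7(a) = 1 ≥ 1, so the series converges in ℤ_7 to 1/(1 − a) = 1/(1 − 399) = -1/398. Expand this rational in ℤ_7: compute digits iteratively via d_i = x_i mod 7, x_{i+1} = (x_i − d_i)/7. The first 4 digits are (1, 1, 2, 4).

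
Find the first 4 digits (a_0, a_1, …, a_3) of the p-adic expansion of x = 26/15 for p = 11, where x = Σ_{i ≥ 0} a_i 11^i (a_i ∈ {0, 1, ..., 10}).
(a_0, …, a_3) = (1, 3, 10, 2)

v_11(26/15) = 0 (numerator and denominator both coprime to 11), so x ∈ ℤ_11^×. Compute digits iteratively via a_i = x_i mod 11, x_{i+1} = (x_i − a_i)/11, with x_0 = x:
  x_0 = 26/15;  a_0 = 1;  x_1 = (x_0 − 1)/11 = 1/15
  x_1 = 1/15;  a_1 = 3;  x_2 = (x_1 − 3)/11 = -4/15
  x_2 = -4/15;  a_2 = 10;  x_3 = (x_2 − 10)/11 = -14/15
  x_3 = -14/15;  a_3 = 2;  x_4 = (x_3 − 2)/11 = -4/15
Digits: (1, 3, 10, 2).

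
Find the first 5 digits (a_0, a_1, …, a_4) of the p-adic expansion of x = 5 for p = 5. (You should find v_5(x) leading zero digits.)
(a_0, …, a_4) = (0, 1, 0, 0, 0)

v_5(5) = 1, so a_0 = ... = a_0 = 0. Factor out: x = 5^1 · u with u = 1 a unit in ℤ_5. Expand u iteratively via a_{v+i} = u_i mod 5, u_{i+1} = (u_i − a_{v+i})/5:
  u_0 = 1;  a_1 = 1;  u_1 = (u_0 − 1)/5 = 0
  u_1 = 0;  a_2 = 0;  u_2 = (u_1 − 0)/5 = 0
  u_2 = 0;  a_3 = 0;  u_3 = (u_2 − 0)/5 = 0
  u_3 = 0;  a_4 = 0;  u_4 = (u_3 − 0)/5 = 0
Digits: (0, 1, 0, 0, 0).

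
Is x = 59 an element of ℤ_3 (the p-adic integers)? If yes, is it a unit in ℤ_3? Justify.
x ∈ ℤ_3^× (unit); v_3(x) = 0

ℤ_3 = {x ∈ ℚ_3 : v_3(x) ≥ 0} and ℤ_3^× = {x ∈ ℤ_3 : v_3(x) = 0}. Here v_3(59) = v_3(num) − v_3(den) = 0; compare against these criteria.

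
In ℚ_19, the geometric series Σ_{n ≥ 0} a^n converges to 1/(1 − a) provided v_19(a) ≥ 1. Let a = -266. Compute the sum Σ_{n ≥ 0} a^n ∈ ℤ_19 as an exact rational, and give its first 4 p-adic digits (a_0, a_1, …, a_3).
Σ a^n = 1/(1 − a) = 1/267;  first 4 digits = (1, 5, 5, 2)

v_19(a) = 1 ≥ 1, so the series converges in ℤ_19 to 1/(1 − a) = 1/(1 − (-266)) = 1/267. Expand this rational in ℤ_19: compute digits iteratively via d_i = x_i mod 19, x_{i+1} = (x_i − d_i)/19. The first 4 digits are (1, 5, 5, 2).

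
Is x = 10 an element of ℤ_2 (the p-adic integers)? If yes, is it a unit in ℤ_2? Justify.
x ∈ ℤ_2 but not a unit; v_2(x) = 1 > 0

ℤ_2 = {x ∈ ℚ_2 : v_2(x) ≥ 0} and ℤ_2^× = {x ∈ ℤ_2 : v_2(x) = 0}. Here v_2(10) = v_2(num) − v_2(den) = 1; compare against these criteria.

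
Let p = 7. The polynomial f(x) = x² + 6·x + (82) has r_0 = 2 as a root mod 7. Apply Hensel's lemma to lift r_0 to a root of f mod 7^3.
r_2 = 198 (mod 343)

Hensel: r_{i+1} = r_i − f(r_i)·(f′(r_i))^{-1} mod 7^{i+2}, f′(x) = 2x + 6. Iterate:
  r_0 = 2 (mod 7)
  r_1 = 2 (mod 49)
  r_2 = 198 (mod 343)
Final: r = 198 satisfies f(r) ≡ 0 mod 7^3.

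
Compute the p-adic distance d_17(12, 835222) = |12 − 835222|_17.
d_17(12, 835222) = 1/83521

Step 1 — x − y = 12 − 835222 = -835210. Step 2 — v_17(-835210) = 4 (factor: -835210 = −(17^4 · 10); the sign does not affect v_p). Step 3 — |x − y|_17 = 17^{-4} = 1/83521.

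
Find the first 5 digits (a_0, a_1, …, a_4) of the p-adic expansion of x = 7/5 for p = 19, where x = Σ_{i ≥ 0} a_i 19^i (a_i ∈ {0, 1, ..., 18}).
(a_0, …, a_4) = (9, 11, 7, 11, 7)

v_19(7/5) = 0 (numerator and denominator both coprime to 19), so x ∈ ℤ_19^×. Compute digits iteratively via a_i = x_i mod 19, x_{i+1} = (x_i − a_i)/19, with x_0 = x:
  x_0 = 7/5;  a_0 = 9;  x_1 = (x_0 − 9)/19 = -2/5
  x_1 = -2/5;  a_1 = 11;  x_2 = (x_1 − 11)/19 = -3/5
  x_2 = -3/5;  a_2 = 7;  x_3 = (x_2 − 7)/19 = -2/5
  x_3 = -2/5;  a_3 = 11;  x_4 = (x_3 − 11)/19 = -3/5
  x_4 = -3/5;  a_4 = 7;  x_5 = (x_4 − 7)/19 = -2/5
Digits: (9, 11, 7, 11, 7).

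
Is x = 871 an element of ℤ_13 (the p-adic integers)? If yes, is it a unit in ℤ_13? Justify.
x ∈ ℤ_13 but not a unit; v_13(x) = 1 > 0

ℤ_13 = {x ∈ ℚ_13 : v_13(x) ≥ 0} and ℤ_13^× = {x ∈ ℤ_13 : v_13(x) = 0}. Here v_13(871) = v_13(num) − v_13(den) = 1; compare against these criteria.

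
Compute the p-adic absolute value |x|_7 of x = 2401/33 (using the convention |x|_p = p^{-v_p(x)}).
|2401/33|_7 = 1/2401

Step 1 — compute v_7(x) by factoring powers of 7 out of the numerator and denominator: v_7(2401/33) = 4. Step 2 — apply |x|_p = p^{-v_p(x)} = 7^{-4} = 1/2401.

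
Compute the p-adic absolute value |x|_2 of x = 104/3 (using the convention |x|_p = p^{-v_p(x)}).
|104/3|_2 = 1/8

Step 1 — compute v_2(x) by factoring powers of 2 out of the numerator and denominator: v_2(104/3) = 3. Step 2 — apply |x|_p = p^{-v_p(x)} = 2^{-3} = 1/8.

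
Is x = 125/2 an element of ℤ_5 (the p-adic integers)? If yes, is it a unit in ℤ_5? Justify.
x ∈ ℤ_5 but not a unit; v_5(x) = 3 > 0

ℤ_5 = {x ∈ ℚ_5 : v_5(x) ≥ 0} and ℤ_5^× = {x ∈ ℤ_5 : v_5(x) = 0}. Here v_5(125/2) = v_5(num) − v_5(den) = 3; compare against these criteria.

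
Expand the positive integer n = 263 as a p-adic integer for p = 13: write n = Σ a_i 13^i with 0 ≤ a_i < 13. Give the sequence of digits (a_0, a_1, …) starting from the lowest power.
(a_0, a_1, …) = (3, 7, 1)

Repeated division by 13 gives the digits low-to-high: 263 = 3 + 7·13^1 + 1·13^2. Digit sequence: (3, 7, 1).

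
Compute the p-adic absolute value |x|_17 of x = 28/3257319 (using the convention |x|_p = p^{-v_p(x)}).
|28/3257319|_17 = 83521

Step 1 — compute v_17(x) by factoring powers of 17 out of the numerator and denominator: v_17(28/3257319) = -4. Step 2 — apply |x|_p = p^{-v_p(x)} = 17^{4} = 83521.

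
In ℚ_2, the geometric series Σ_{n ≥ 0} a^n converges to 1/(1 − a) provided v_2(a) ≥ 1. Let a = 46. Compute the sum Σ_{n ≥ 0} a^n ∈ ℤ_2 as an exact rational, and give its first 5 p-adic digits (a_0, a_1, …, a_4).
Σ a^n = 1/(1 − a) = -1/45;  first 5 digits = (1, 1, 0, 1, 1)

v_2(a) = 1 ≥ 1, so the series converges in ℤ_2 to 1/(1 − a) = 1/(1 − 46) = -1/45. Expand this rational in ℤ_2: compute digits iteratively via d_i = x_i mod 2, x_{i+1} = (x_i − d_i)/2. The first 5 digits are (1, 1, 0, 1, 1).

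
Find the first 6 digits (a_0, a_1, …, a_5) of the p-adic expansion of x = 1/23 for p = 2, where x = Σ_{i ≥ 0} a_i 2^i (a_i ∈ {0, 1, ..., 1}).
(a_0, …, a_5) = (1, 1, 1, 0, 0, 1)

v_2(1/23) = 0 (numerator and denominator both coprime to 2), so x ∈ ℤ_2^×. Compute digits iteratively via a_i = x_i mod 2, x_{i+1} = (x_i − a_i)/2, with x_0 = x:
  x_0 = 1/23;  a_0 = 1;  x_1 = (x_0 − 1)/2 = -11/23
  x_1 = -11/23;  a_1 = 1;  x_2 = (x_1 − 1)/2 = -17/23
  x_2 = -17/23;  a_2 = 1;  x_3 = (x_2 − 1)/2 = -20/23
  x_3 = -20/23;  a_3 = 0;  x_4 = (x_3 − 0)/2 = -10/23
  x_4 = -10/23;  a_4 = 0;  x_5 = (x_4 − 0)/2 = -5/23
  x_5 = -5/23;  a_5 = 1;  x_6 = (x_5 − 1)/2 = -14/23
Digits: (1, 1, 1, 0, 0, 1).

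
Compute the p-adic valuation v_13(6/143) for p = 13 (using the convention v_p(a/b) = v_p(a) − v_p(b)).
v_13(6/143) = -1

Factor powers of 13 from the numerator and denominator of the reduced fraction: 6 = 13^0 · 6 and 143 = 13^1 · 11. Apply v_p(a/b) = v_p(a) − v_p(b): v_13(6/143) = 0 − 1 = -1.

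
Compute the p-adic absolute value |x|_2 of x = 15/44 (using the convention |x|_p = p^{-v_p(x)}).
|15/44|_2 = 4

Step 1 — compute v_2(x) by factoring powers of 2 out of the numerator and denominator: v_2(15/44) = -2. Step 2 — apply |x|_p = p^{-v_p(x)} = 2^{2} = 4.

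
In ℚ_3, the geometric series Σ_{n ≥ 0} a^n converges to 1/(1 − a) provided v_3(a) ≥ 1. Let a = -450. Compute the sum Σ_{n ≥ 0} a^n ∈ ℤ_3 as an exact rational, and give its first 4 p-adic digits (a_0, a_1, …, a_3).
Σ a^n = 1/(1 − a) = 1/451;  first 4 digits = (1, 0, 1, 1)

v_3(a) = 2 ≥ 1, so the series converges in ℤ_3 to 1/(1 − a) = 1/(1 − (-450)) = 1/451. Expand this rational in ℤ_3: compute digits iteratively via d_i = x_i mod 3, x_{i+1} = (x_i − d_i)/3. The first 4 digits are (1, 0, 1, 1).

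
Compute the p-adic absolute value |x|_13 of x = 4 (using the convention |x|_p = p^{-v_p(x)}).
|4|_13 = 1

Step 1 — compute v_13(x) by factoring powers of 13 out of the numerator and denominator: v_13(4) = 0. Step 2 — apply |x|_p = p^{-v_p(x)} = 13^{0} = 1.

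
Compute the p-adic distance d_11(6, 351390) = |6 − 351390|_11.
d_11(6, 351390) = 1/14641

Step 1 — x − y = 6 − 351390 = -351384. Step 2 — v_11(-351384) = 4 (factor: -351384 = −(11^4 · 24); the sign does not affect v_p). Step 3 — |x − y|_11 = 11^{-4} = 1/14641.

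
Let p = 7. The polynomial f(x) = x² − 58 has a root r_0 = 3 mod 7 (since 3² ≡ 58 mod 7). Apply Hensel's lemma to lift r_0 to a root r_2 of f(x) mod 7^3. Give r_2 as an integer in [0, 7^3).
r_2 = 297 (mod 343)

Hensel's recurrence: r_{i+1} = r_i − f(r_i)·(f′(r_i))^{-1} mod 7^{i+2}, with f′(x) = 2x. Iterate:
  r_0 = 3 (mod 7)
  r_1 = 3 (mod 49)
  r_2 = 297 (mod 343)
Final: r_2 = 297, and one checks f(r_2) ≡ 0 mod 7^3.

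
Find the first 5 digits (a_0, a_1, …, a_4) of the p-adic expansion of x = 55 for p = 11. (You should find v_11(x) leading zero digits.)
(a_0, …, a_4) = (0, 5, 0, 0, 0)

v_11(55) = 1, so a_0 = ... = a_0 = 0. Factor out: x = 11^1 · u with u = 5 a unit in ℤ_11. Expand u iteratively via a_{v+i} = u_i mod 11, u_{i+1} = (u_i − a_{v+i})/11:
  u_0 = 5;  a_1 = 5;  u_1 = (u_0 − 5)/11 = 0
  u_1 = 0;  a_2 = 0;  u_2 = (u_1 − 0)/11 = 0
  u_2 = 0;  a_3 = 0;  u_3 = (u_2 − 0)/11 = 0
  u_3 = 0;  a_4 = 0;  u_4 = (u_3 − 0)/11 = 0
Digits: (0, 5, 0, 0, 0).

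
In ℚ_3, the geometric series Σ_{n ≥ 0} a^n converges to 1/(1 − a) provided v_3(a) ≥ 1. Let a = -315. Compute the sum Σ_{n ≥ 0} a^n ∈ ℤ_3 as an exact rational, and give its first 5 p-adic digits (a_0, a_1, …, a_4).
Σ a^n = 1/(1 − a) = 1/316;  first 5 digits = (1, 0, 1, 0, 0)

v_3(a) = 2 ≥ 1, so the series converges in ℤ_3 to 1/(1 − a) = 1/(1 − (-315)) = 1/316. Expand this rational in ℤ_3: compute digits iteratively via d_i = x_i mod 3, x_{i+1} = (x_i − d_i)/3. The first 5 digits are (1, 0, 1, 0, 0).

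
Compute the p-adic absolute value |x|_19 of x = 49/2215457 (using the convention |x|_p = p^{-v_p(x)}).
|49/2215457|_19 = 130321

Step 1 — compute v_19(x) by factoring powers of 19 out of the numerator and denominator: v_19(49/2215457) = -4. Step 2 — apply |x|_p = p^{-v_p(x)} = 19^{4} = 130321.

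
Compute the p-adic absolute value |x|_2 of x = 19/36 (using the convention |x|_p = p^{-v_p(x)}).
|19/36|_2 = 4

Step 1 — compute v_2(x) by factoring powers of 2 out of the numerator and denominator: v_2(19/36) = -2. Step 2 — apply |x|_p = p^{-v_p(x)} = 2^{2} = 4.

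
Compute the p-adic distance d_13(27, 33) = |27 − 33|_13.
d_13(27, 33) = 1

Step 1 — x − y = 27 − 33 = -6. Step 2 — v_13(-6) = 0 (factor: -6 = −(13^0 · 6); the sign does not affect v_p). Step 3 — |x − y|_13 = 13^{0} = 1.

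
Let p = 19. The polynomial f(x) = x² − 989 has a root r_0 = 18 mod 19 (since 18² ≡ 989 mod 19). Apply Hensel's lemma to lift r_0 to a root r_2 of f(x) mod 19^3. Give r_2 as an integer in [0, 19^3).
r_2 = 4920 (mod 6859)

Hensel's recurrence: r_{i+1} = r_i − f(r_i)·(f′(r_i))^{-1} mod 19^{i+2}, with f′(x) = 2x. Iterate:
  r_0 = 18 (mod 19)
  r_1 = 227 (mod 361)
  r_2 = 4920 (mod 6859)
Final: r_2 = 4920, and one checks f(r_2) ≡ 0 mod 19^3.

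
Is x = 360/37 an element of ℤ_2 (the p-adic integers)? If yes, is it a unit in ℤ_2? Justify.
x ∈ ℤ_2 but not a unit; v_2(x) = 3 > 0

ℤ_2 = {x ∈ ℚ_2 : v_2(x) ≥ 0} and ℤ_2^× = {x ∈ ℤ_2 : v_2(x) = 0}. Here v_2(360/37) = v_2(num) − v_2(den) = 3; compare against these criteria.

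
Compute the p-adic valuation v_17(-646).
v_17(-646) = 1

v_17(n) is the largest exponent k such that 17^k divides n. Factor out: -646 = -17^1 · 38. (Sign doesn't affect v_p.) So v_17(-646) = 1.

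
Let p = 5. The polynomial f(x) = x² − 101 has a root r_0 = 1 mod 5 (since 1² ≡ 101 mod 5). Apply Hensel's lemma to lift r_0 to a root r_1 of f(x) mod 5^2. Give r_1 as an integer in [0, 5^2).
r_1 = 1 (mod 25)

Hensel's recurrence: r_{i+1} = r_i − f(r_i)·(f′(r_i))^{-1} mod 5^{i+2}, with f′(x) = 2x. Iterate:
  r_0 = 1 (mod 5)
  r_1 = 1 (mod 25)
Final: r_1 = 1, and one checks f(r_1) ≡ 0 mod 5^2.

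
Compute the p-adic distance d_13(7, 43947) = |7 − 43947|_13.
d_13(7, 43947) = 1/2197

Step 1 — x − y = 7 − 43947 = -43940. Step 2 — v_13(-43940) = 3 (factor: -43940 = −(13^3 · 20); the sign does not affect v_p). Step 3 — |x − y|_13 = 13^{-3} = 1/2197.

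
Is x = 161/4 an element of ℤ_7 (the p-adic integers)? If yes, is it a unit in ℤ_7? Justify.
x ∈ ℤ_7 but not a unit; v_7(x) = 1 > 0

ℤ_7 = {x ∈ ℚ_7 : v_7(x) ≥ 0} and ℤ_7^× = {x ∈ ℤ_7 : v_7(x) = 0}. Here v_7(161/4) = v_7(num) − v_7(den) = 1; compare against these criteria.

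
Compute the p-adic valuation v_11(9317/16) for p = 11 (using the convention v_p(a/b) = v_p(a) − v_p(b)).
v_11(9317/16) = 3

Factor powers of 11 from the numerator and denominator of the reduced fraction: 9317 = 11^3 · 7 and 16 = 11^0 · 16. Apply v_p(a/b) = v_p(a) − v_p(b): v_11(9317/16) = 3 − 0 = 3.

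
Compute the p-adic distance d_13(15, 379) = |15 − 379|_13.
d_13(15, 379) = 1/13

Step 1 — x − y = 15 − 379 = -364. Step 2 — v_13(-364) = 1 (factor: -364 = −(13^1 · 28); the sign does not affect v_p). Step 3 — |x − y|_13 = 13^{-1} = 1/13.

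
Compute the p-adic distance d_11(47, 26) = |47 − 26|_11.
d_11(47, 26) = 1

Step 1 — x − y = 47 − 26 = 21. Step 2 — v_11(21) = 0 (factor: 21 = (11^0 · 21); the sign does not affect v_p). Step 3 — |x − y|_11 = 11^{0} = 1.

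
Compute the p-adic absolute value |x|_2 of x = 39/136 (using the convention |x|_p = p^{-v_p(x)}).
|39/136|_2 = 8

Step 1 — compute v_2(x) by factoring powers of 2 out of the numerator and denominator: v_2(39/136) = -3. Step 2 — apply |x|_p = p^{-v_p(x)} = 2^{3} = 8.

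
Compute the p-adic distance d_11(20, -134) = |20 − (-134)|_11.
d_11(20, -134) = 1/11

Step 1 — x − y = 20 − (-134) = 154. Step 2 — v_11(154) = 1 (factor: 154 = (11^1 · 14); the sign does not affect v_p). Step 3 — |x − y|_11 = 11^{-1} = 1/11.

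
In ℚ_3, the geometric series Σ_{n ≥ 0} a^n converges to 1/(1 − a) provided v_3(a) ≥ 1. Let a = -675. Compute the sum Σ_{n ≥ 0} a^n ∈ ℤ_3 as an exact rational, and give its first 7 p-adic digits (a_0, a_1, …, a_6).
Σ a^n = 1/(1 − a) = 1/676;  first 7 digits = (1, 0, 0, 2, 0, 0, 0)

v_3(a) = 3 ≥ 1, so the series converges in ℤ_3 to 1/(1 − a) = 1/(1 − (-675)) = 1/676. Expand this rational in ℤ_3: compute digits iteratively via d_i = x_i mod 3, x_{i+1} = (x_i − d_i)/3. The first 7 digits are (1, 0, 0, 2, 0, 0, 0).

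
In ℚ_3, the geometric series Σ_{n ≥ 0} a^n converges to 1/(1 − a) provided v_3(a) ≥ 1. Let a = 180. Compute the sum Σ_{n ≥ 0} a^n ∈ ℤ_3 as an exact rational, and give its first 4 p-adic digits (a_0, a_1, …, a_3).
Σ a^n = 1/(1 − a) = -1/179;  first 4 digits = (1, 0, 2, 0)

v_3(a) = 2 ≥ 1, so the series converges in ℤ_3 to 1/(1 − a) = 1/(1 − 180) = -1/179. Expand this rational in ℤ_3: compute digits iteratively via d_i = x_i mod 3, x_{i+1} = (x_i − d_i)/3. The first 4 digits are (1, 0, 2, 0).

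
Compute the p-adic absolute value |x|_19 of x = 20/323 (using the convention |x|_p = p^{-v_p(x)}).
|20/323|_19 = 19

Step 1 — compute v_19(x) by factoring powers of 19 out of the numerator and denominator: v_19(20/323) = -1. Step 2 — apply |x|_p = p^{-v_p(x)} = 19^{1} = 19.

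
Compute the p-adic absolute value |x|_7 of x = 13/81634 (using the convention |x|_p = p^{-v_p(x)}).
|13/81634|_7 = 2401

Step 1 — compute v_7(x) by factoring powers of 7 out of the numerator and denominator: v_7(13/81634) = -4. Step 2 — apply |x|_p = p^{-v_p(x)} = 7^{4} = 2401.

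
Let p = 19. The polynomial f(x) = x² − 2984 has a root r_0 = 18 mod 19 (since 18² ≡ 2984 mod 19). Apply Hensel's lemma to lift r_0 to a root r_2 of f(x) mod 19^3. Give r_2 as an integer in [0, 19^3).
r_2 = 493 (mod 6859)

Hensel's recurrence: r_{i+1} = r_i − f(r_i)·(f′(r_i))^{-1} mod 19^{i+2}, with f′(x) = 2x. Iterate:
  r_0 = 18 (mod 19)
  r_1 = 132 (mod 361)
  r_2 = 493 (mod 6859)
Final: r_2 = 493, and one checks f(r_2) ≡ 0 mod 19^3.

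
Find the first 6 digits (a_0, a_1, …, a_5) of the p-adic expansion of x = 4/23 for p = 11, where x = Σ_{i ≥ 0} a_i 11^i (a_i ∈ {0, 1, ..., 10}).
(a_0, …, a_5) = (4, 3, 4, 2, 6, 9)

v_11(4/23) = 0 (numerator and denominator both coprime to 11), so x ∈ ℤ_11^×. Compute digits iteratively via a_i = x_i mod 11, x_{i+1} = (x_i − a_i)/11, with x_0 = x:
  x_0 = 4/23;  a_0 = 4;  x_1 = (x_0 − 4)/11 = -8/23
  x_1 = -8/23;  a_1 = 3;  x_2 = (x_1 − 3)/11 = -7/23
  x_2 = -7/23;  a_2 = 4;  x_3 = (x_2 − 4)/11 = -9/23
  x_3 = -9/23;  a_3 = 2;  x_4 = (x_3 − 2)/11 = -5/23
  x_4 = -5/23;  a_4 = 6;  x_5 = (x_4 − 6)/11 = -13/23
  x_5 = -13/23;  a_5 = 9;  x_6 = (x_5 − 9)/11 = -20/23
Digits: (4, 3, 4, 2, 6, 9).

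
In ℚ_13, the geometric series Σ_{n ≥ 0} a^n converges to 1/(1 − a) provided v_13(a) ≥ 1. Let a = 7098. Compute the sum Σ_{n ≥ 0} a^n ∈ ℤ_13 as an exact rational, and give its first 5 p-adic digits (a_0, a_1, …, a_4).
Σ a^n = 1/(1 − a) = -1/7097;  first 5 digits = (1, 0, 3, 3, 9)

v_13(a) = 2 ≥ 1, so the series converges in ℤ_13 to 1/(1 − a) = 1/(1 − 7098) = -1/7097. Expand this rational in ℤ_13: compute digits iteratively via d_i = x_i mod 13, x_{i+1} = (x_i − d_i)/13. The first 5 digits are (1, 0, 3, 3, 9).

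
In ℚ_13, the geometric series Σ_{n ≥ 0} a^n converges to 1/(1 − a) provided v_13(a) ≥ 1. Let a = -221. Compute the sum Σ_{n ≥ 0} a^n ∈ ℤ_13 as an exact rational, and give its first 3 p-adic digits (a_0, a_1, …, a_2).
Σ a^n = 1/(1 − a) = 1/222;  first 3 digits = (1, 9, 1)

v_13(a) = 1 ≥ 1, so the series converges in ℤ_13 to 1/(1 − a) = 1/(1 − (-221)) = 1/222. Expand this rational in ℤ_13: compute digits iteratively via d_i = x_i mod 13, x_{i+1} = (x_i − d_i)/13. The first 3 digits are (1, 9, 1).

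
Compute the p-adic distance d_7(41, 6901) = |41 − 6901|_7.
d_7(41, 6901) = 1/343

Step 1 — x − y = 41 − 6901 = -6860. Step 2 — v_7(-6860) = 3 (factor: -6860 = −(7^3 · 20); the sign does not affect v_p). Step 3 — |x − y|_7 = 7^{-3} = 1/343.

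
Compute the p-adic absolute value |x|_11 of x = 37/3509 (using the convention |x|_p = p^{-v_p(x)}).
|37/3509|_11 = 121

Step 1 — compute v_11(x) by factoring powers of 11 out of the numerator and denominator: v_11(37/3509) = -2. Step 2 — apply |x|_p = p^{-v_p(x)} = 11^{2} = 121.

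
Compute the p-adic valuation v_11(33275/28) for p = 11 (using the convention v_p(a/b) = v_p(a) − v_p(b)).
v_11(33275/28) = 3

Factor powers of 11 from the numerator and denominator of the reduced fraction: 33275 = 11^3 · 25 and 28 = 11^0 · 28. Apply v_p(a/b) = v_p(a) − v_p(b): v_11(33275/28) = 3 − 0 = 3.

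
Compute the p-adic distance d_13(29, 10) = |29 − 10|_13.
d_13(29, 10) = 1

Step 1 — x − y = 29 − 10 = 19. Step 2 — v_13(19) = 0 (factor: 19 = (13^0 · 19); the sign does not affect v_p). Step 3 — |x − y|_13 = 13^{0} = 1.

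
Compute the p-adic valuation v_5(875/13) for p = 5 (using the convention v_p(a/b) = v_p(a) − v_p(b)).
v_5(875/13) = 3

Factor powers of 5 from the numerator and denominator of the reduced fraction: 875 = 5^3 · 7 and 13 = 5^0 · 13. Apply v_p(a/b) = v_p(a) − v_p(b): v_5(875/13) = 3 − 0 = 3.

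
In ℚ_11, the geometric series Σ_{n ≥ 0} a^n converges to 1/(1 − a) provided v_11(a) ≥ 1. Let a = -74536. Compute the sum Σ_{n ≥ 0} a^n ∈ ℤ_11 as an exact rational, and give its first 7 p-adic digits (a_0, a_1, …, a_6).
Σ a^n = 1/(1 − a) = 1/74537;  first 7 digits = (1, 0, 0, 10, 5, 10, 0)

v_11(a) = 3 ≥ 1, so the series converges in ℤ_11 to 1/(1 − a) = 1/(1 − (-74536)) = 1/74537. Expand this rational in ℤ_11: compute digits iteratively via d_i = x_i mod 11, x_{i+1} = (x_i − d_i)/11. The first 7 digits are (1, 0, 0, 10, 5, 10, 0).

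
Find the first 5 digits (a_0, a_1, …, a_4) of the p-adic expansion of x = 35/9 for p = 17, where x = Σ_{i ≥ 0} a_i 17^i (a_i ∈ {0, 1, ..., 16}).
(a_0, …, a_4) = (2, 2, 15, 1, 15)

v_17(35/9) = 0 (numerator and denominator both coprime to 17), so x ∈ ℤ_17^×. Compute digits iteratively via a_i = x_i mod 17, x_{i+1} = (x_i − a_i)/17, with x_0 = x:
  x_0 = 35/9;  a_0 = 2;  x_1 = (x_0 − 2)/17 = 1/9
  x_1 = 1/9;  a_1 = 2;  x_2 = (x_1 − 2)/17 = -1/9
  x_2 = -1/9;  a_2 = 15;  x_3 = (x_2 − 15)/17 = -8/9
  x_3 = -8/9;  a_3 = 1;  x_4 = (x_3 − 1)/17 = -1/9
  x_4 = -1/9;  a_4 = 15;  x_5 = (x_4 − 15)/17 = -8/9
Digits: (2, 2, 15, 1, 15).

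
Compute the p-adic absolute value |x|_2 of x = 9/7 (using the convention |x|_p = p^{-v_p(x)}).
|9/7|_2 = 1

Step 1 — compute v_2(x) by factoring powers of 2 out of the numerator and denominator: v_2(9/7) = 0. Step 2 — apply |x|_p = p^{-v_p(x)} = 2^{0} = 1.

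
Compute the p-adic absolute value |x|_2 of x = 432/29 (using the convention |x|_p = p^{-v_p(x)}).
|432/29|_2 = 1/16

Step 1 — compute v_2(x) by factoring powers of 2 out of the numerator and denominator: v_2(432/29) = 4. Step 2 — apply |x|_p = p^{-v_p(x)} = 2^{-4} = 1/16.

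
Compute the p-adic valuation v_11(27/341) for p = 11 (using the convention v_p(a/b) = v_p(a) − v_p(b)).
v_11(27/341) = -1

Factor powers of 11 from the numerator and denominator of the reduced fraction: 27 = 11^0 · 27 and 341 = 11^1 · 31. Apply v_p(a/b) = v_p(a) − v_p(b): v_11(27/341) = 0 − 1 = -1.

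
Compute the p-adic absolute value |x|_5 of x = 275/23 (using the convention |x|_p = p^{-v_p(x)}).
|275/23|_5 = 1/25

Step 1 — compute v_5(x) by factoring powers of 5 out of the numerator and denominator: v_5(275/23) = 2. Step 2 — apply |x|_p = p^{-v_p(x)} = 5^{-2} = 1/25.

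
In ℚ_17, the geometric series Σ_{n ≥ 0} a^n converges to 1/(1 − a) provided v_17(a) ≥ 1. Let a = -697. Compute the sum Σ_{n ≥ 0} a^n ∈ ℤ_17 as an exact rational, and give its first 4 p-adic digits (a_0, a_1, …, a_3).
Σ a^n = 1/(1 − a) = 1/698;  first 4 digits = (1, 10, 12, 10)

v_17(a) = 1 ≥ 1, so the series converges in ℤ_17 to 1/(1 − a) = 1/(1 − (-697)) = 1/698. Expand this rational in ℤ_17: compute digits iteratively via d_i = x_i mod 17, x_{i+1} = (x_i − d_i)/17. The first 4 digits are (1, 10, 12, 10).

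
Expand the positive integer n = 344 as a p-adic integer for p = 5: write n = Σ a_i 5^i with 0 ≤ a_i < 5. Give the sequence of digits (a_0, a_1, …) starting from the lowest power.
(a_0, a_1, …) = (4, 3, 3, 2)

Repeated division by 5 gives the digits low-to-high: 344 = 4 + 3·5^1 + 3·5^2 + 2·5^3. Digit sequence: (4, 3, 3, 2).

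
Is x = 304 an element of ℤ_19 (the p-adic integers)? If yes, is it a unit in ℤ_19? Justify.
x ∈ ℤ_19 but not a unit; v_19(x) = 1 > 0

ℤ_19 = {x ∈ ℚ_19 : v_19(x) ≥ 0} and ℤ_19^× = {x ∈ ℤ_19 : v_19(x) = 0}. Here v_19(304) = v_19(num) − v_19(den) = 1; compare against these criteria.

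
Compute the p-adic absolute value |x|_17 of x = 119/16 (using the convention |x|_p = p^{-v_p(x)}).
|119/16|_17 = 1/17

Step 1 — compute v_17(x) by factoring powers of 17 out of the numerator and denominator: v_17(119/16) = 1. Step 2 — apply |x|_p = p^{-v_p(x)} = 17^{-1} = 1/17.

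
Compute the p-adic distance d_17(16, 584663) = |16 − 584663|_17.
d_17(16, 584663) = 1/83521

Step 1 — x − y = 16 − 584663 = -584647. Step 2 — v_17(-584647) = 4 (factor: -584647 = −(17^4 · 7); the sign does not affect v_p). Step 3 — |x − y|_17 = 17^{-4} = 1/83521.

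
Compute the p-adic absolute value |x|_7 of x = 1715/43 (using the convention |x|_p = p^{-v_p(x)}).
|1715/43|_7 = 1/343

Step 1 — compute v_7(x) by factoring powers of 7 out of the numerator and denominator: v_7(1715/43) = 3. Step 2 — apply |x|_p = p^{-v_p(x)} = 7^{-3} = 1/343.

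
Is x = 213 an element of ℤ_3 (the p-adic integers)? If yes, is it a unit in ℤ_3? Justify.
x ∈ ℤ_3 but not a unit; v_3(x) = 1 > 0

ℤ_3 = {x ∈ ℚ_3 : v_3(x) ≥ 0} and ℤ_3^× = {x ∈ ℤ_3 : v_3(x) = 0}. Here v_3(213) = v_3(num) − v_3(den) = 1; compare against these criteria.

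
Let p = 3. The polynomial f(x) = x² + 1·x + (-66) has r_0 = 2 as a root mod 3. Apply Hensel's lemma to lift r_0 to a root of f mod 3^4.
r_3 = 23 (mod 81)

Hensel: r_{i+1} = r_i − f(r_i)·(f′(r_i))^{-1} mod 3^{i+2}, f′(x) = 2x + 1. Iterate:
  r_0 = 2 (mod 3)
  r_1 = 5 (mod 9)
  r_2 = 23 (mod 27)
  r_3 = 23 (mod 81)
Final: r = 23 satisfies f(r) ≡ 0 mod 3^4.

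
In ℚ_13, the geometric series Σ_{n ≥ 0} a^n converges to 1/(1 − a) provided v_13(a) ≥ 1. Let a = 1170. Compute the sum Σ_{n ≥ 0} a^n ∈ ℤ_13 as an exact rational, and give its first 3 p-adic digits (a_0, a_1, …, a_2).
Σ a^n = 1/(1 − a) = -1/1169;  first 3 digits = (1, 12, 7)

v_13(a) = 1 ≥ 1, so the series converges in ℤ_13 to 1/(1 − a) = 1/(1 − 1170) = -1/1169. Expand this rational in ℤ_13: compute digits iteratively via d_i = x_i mod 13, x_{i+1} = (x_i − d_i)/13. The first 3 digits are (1, 12, 7).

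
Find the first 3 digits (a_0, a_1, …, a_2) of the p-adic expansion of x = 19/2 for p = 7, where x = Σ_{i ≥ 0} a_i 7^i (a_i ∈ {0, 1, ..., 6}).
(a_0, …, a_2) = (6, 4, 3)

v_7(19/2) = 0 (numerator and denominator both coprime to 7), so x ∈ ℤ_7^×. Compute digits iteratively via a_i = x_i mod 7, x_{i+1} = (x_i − a_i)/7, with x_0 = x:
  x_0 = 19/2;  a_0 = 6;  x_1 = (x_0 − 6)/7 = 1/2
  x_1 = 1/2;  a_1 = 4;  x_2 = (x_1 − 4)/7 = -1/2
  x_2 = -1/2;  a_2 = 3;  x_3 = (x_2 − 3)/7 = -1/2
Digits: (6, 4, 3).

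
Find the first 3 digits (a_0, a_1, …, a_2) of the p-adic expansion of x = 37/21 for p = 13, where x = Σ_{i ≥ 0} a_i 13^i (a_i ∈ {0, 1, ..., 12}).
(a_0, …, a_2) = (3, 3, 1)

v_13(37/21) = 0 (numerator and denominator both coprime to 13), so x ∈ ℤ_13^×. Compute digits iteratively via a_i = x_i mod 13, x_{i+1} = (x_i − a_i)/13, with x_0 = x:
  x_0 = 37/21;  a_0 = 3;  x_1 = (x_0 − 3)/13 = -2/21
  x_1 = -2/21;  a_1 = 3;  x_2 = (x_1 − 3)/13 = -5/21
  x_2 = -5/21;  a_2 = 1;  x_3 = (x_2 − 1)/13 = -2/21
Digits: (3, 3, 1).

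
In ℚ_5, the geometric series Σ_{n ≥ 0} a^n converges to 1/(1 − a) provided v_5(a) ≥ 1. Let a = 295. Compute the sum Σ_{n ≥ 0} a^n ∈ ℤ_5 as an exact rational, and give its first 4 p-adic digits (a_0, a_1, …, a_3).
Σ a^n = 1/(1 − a) = -1/294;  first 4 digits = (1, 4, 2, 2)

v_5(a) = 1 ≥ 1, so the series converges in ℤ_5 to 1/(1 − a) = 1/(1 − 295) = -1/294. Expand this rational in ℤ_5: compute digits iteratively via d_i = x_i mod 5, x_{i+1} = (x_i − d_i)/5. The first 4 digits are (1, 4, 2, 2).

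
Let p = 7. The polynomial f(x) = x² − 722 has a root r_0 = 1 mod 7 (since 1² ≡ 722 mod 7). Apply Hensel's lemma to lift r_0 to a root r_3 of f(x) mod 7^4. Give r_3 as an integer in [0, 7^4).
r_3 = 337 (mod 2401)

Hensel's recurrence: r_{i+1} = r_i − f(r_i)·(f′(r_i))^{-1} mod 7^{i+2}, with f′(x) = 2x. Iterate:
  r_0 = 1 (mod 7)
  r_1 = 43 (mod 49)
  r_2 = 337 (mod 343)
  r_3 = 337 (mod 2401)
Final: r_3 = 337, and one checks f(r_3) ≡ 0 mod 7^4.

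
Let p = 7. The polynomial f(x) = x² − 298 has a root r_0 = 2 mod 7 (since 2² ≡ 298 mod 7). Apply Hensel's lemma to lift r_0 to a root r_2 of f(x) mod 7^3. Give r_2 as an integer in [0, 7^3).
r_2 = 247 (mod 343)

Hensel's recurrence: r_{i+1} = r_i − f(r_i)·(f′(r_i))^{-1} mod 7^{i+2}, with f′(x) = 2x. Iterate:
  r_0 = 2 (mod 7)
  r_1 = 2 (mod 49)
  r_2 = 247 (mod 343)
Final: r_2 = 247, and one checks f(r_2) ≡ 0 mod 7^3.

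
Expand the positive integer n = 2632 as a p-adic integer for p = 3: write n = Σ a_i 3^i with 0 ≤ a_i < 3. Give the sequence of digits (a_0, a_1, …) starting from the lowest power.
(a_0, a_1, …) = (1, 1, 1, 1, 2, 1, 0, 1)

Repeated division by 3 gives the digits low-to-high: 2632 = 1 + 1·3^1 + 1·3^2 + 1·3^3 + 2·3^4 + 1·3^5 + 1·3^7. Digit sequence: (1, 1, 1, 1, 2, 1, 0, 1).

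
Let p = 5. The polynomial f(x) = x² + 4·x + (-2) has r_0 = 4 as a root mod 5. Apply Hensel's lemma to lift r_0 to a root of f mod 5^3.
r_2 = 14 (mod 125)

Hensel: r_{i+1} = r_i − f(r_i)·(f′(r_i))^{-1} mod 5^{i+2}, f′(x) = 2x + 4. Iterate:
  r_0 = 4 (mod 5)
  r_1 = 14 (mod 25)
  r_2 = 14 (mod 125)
Final: r = 14 satisfies f(r) ≡ 0 mod 5^3.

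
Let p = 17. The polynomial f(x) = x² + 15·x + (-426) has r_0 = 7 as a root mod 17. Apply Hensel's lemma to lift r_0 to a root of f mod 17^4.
r_3 = 8507 (mod 83521)

Hensel: r_{i+1} = r_i − f(r_i)·(f′(r_i))^{-1} mod 17^{i+2}, f′(x) = 2x + 15. Iterate:
  r_0 = 7 (mod 17)
  r_1 = 126 (mod 289)
  r_2 = 3594 (mod 4913)
  r_3 = 8507 (mod 83521)
Final: r = 8507 satisfies f(r) ≡ 0 mod 17^4.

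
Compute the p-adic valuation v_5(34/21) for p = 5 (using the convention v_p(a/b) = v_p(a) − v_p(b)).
v_5(34/21) = 0

Factor powers of 5 from the numerator and denominator of the reduced fraction: 34 = 5^0 · 34 and 21 = 5^0 · 21. Apply v_p(a/b) = v_p(a) − v_p(b): v_5(34/21) = 0 − 0 = 0.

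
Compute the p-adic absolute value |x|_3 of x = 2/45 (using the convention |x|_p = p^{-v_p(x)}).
|2/45|_3 = 9

Step 1 — compute v_3(x) by factoring powers of 3 out of the numerator and denominator: v_3(2/45) = -2. Step 2 — apply |x|_p = p^{-v_p(x)} = 3^{2} = 9.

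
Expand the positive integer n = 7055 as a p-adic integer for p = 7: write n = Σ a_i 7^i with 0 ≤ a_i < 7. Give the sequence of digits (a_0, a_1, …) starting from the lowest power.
(a_0, a_1, …) = (6, 6, 3, 6, 2)

Repeated division by 7 gives the digits low-to-high: 7055 = 6 + 6·7^1 + 3·7^2 + 6·7^3 + 2·7^4. Digit sequence: (6, 6, 3, 6, 2).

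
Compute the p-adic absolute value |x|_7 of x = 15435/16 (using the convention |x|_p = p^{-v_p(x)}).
|15435/16|_7 = 1/343

Step 1 — compute v_7(x) by factoring powers of 7 out of the numerator and denominator: v_7(15435/16) = 3. Step 2 — apply |x|_p = p^{-v_p(x)} = 7^{-3} = 1/343.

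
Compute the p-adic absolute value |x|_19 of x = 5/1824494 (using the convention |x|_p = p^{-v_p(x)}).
|5/1824494|_19 = 130321

Step 1 — compute v_19(x) by factoring powers of 19 out of the numerator and denominator: v_19(5/1824494) = -4. Step 2 — apply |x|_p = p^{-v_p(x)} = 19^{4} = 130321.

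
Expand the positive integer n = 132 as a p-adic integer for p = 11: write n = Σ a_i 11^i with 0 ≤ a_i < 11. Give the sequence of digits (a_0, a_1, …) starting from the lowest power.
(a_0, a_1, …) = (0, 1, 1)

Repeated division by 11 gives the digits low-to-high: 132 = 1·11^1 + 1·11^2. Digit sequence: (0, 1, 1).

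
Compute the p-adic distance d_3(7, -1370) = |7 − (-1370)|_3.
d_3(7, -1370) = 1/81

Step 1 — x − y = 7 − (-1370) = 1377. Step 2 — v_3(1377) = 4 (factor: 1377 = (3^4 · 17); the sign does not affect v_p). Step 3 — |x − y|_3 = 3^{-4} = 1/81.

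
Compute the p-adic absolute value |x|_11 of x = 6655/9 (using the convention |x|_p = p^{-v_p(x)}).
|6655/9|_11 = 1/1331

Step 1 — compute v_11(x) by factoring powers of 11 out of the numerator and denominator: v_11(6655/9) = 3. Step 2 — apply |x|_p = p^{-v_p(x)} = 11^{-3} = 1/1331.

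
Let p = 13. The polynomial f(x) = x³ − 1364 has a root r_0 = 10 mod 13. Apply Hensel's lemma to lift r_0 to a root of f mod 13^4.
r_3 = 11866 (mod 28561)

Hensel: r_{i+1} = r_i − f(r_i)/f′(r_i) mod 13^{i+2}, where f′(x) = 3x². Iterate:
  r_0 = 10 (mod 13)
  r_1 = 36 (mod 169)
  r_2 = 881 (mod 2197)
  r_3 = 11866 (mod 28561)
Final: r = 11866 with f(r) ≡ 0 mod 13^4.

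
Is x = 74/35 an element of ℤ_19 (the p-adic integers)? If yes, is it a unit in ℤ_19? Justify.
x ∈ ℤ_19^× (unit); v_19(x) = 0

ℤ_19 = {x ∈ ℚ_19 : v_19(x) ≥ 0} and ℤ_19^× = {x ∈ ℤ_19 : v_19(x) = 0}. Here v_19(74/35) = v_19(num) − v_19(den) = 0; compare against these criteria.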